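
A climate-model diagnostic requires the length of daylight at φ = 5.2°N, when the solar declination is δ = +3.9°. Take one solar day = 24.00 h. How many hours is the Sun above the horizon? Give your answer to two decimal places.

cos H₀ = −tan φ · tan δ = −tan(+5.2°) × tan(+3.900°) = -0.0062, so H₀ = 1.5770 rad = 90.36°.
Daylight = 2H₀/(2π) × 24.00 h = (1.5770/π) × 24.00 = 12.05 h.

12.05 h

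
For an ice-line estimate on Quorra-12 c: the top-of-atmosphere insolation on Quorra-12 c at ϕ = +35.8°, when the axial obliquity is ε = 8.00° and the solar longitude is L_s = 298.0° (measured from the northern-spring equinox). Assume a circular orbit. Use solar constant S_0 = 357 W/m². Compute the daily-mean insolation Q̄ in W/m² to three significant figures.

Solar declination: sin δ = sin ε · sin L_s = sin 8.00° × sin 298.0° = -0.12288, so δ = -7.058°.
cos h₀ = −tan(+35.8°) tan(-7.058°) = 0.0893, h₀ = 1.4814 rad.
Bracket: h₀ sin ϕ sin δ + cos ϕ cos δ sin h₀ = 1.4814×0.58496×-0.12288 + 0.81106×0.99242×0.99600 = -0.106483 + 0.801693 = 0.695210.
Q̄ = (S_0/π) × [bracket] = (357/π) × 0.695210 = 79.00 W/m².

Q̄ ≈ 79.0 W/m²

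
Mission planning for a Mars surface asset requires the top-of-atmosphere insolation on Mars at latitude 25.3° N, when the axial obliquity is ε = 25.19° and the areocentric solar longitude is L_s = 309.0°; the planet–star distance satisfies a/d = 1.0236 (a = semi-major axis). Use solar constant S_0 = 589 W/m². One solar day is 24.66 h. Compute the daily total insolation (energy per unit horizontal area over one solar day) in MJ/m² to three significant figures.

11.2 MJ/m²

sin δ = sin 25.19° × sin 309.0° = -0.33077, so δ = -19.316°.
cos h₀ = −tan(+25.3°) tan(-19.316°) = 0.1657, h₀ = 1.4043 rad.
Bracket: h₀ sin ϕ sin δ + cos ϕ cos δ sin h₀ = 1.4043×0.42736×-0.33077 + 0.90408×0.94371×0.98618 = -0.198509 + 0.841398 = 0.642889.
Inverse-square distance factor (a/d)² = 1.0236² = 1.047757.
Q̄ = (S_0/π) × 1.047757 × [bracket] = (589/π) × 1.047757 × 0.642889 = 126.29 W/m².
Daily total = Q̄ × 24.66 h × 3600 s/h = 126.29 × 24.66 × 3600 / 10⁶ = 11.21 MJ/m².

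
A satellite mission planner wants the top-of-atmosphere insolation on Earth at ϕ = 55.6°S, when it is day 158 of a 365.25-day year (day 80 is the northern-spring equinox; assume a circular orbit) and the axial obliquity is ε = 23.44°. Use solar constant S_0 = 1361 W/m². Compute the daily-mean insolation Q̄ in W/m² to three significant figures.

Q̄ ≈ 52.1 W/m²

Solar longitude: L_s = 360° × (158 − 80)/365.25 = 76.879°.
sin δ = sin 23.44° × sin 76.879° = 0.38740, so δ = +22.793°.
cos h₀ = −tan(-55.6°) tan(+22.793°) = 0.6137, h₀ = 0.9100 rad.
Bracket: h₀ sin ϕ sin δ + cos ϕ cos δ sin h₀ = 0.9100×-0.82511×0.38740 + 0.56497×0.92191×0.78953 = -0.290879 + 0.411228 = 0.120349.
Q̄ = (S_0/π) × [bracket] = (1361/π) × 0.120349 = 52.14 W/m².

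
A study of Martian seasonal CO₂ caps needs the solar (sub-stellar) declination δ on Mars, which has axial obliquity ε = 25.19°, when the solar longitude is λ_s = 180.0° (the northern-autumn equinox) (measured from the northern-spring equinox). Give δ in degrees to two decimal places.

δ = +0.00°

sin δ = sin ε · sin λ_s = sin 25.19° × sin 180.0° = 0.000000.
δ = arcsin(0.000000) = +0.00°.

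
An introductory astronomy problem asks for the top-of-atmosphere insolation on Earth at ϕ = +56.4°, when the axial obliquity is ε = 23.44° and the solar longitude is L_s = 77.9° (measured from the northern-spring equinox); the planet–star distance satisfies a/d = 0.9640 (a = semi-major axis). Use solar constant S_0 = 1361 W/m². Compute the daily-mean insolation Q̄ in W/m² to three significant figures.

Q̄ ≈ 453 W/m²

Solar declination: sin δ = sin ε · sin L_s = sin 23.44° × sin 77.9° = 0.38895, so δ = +22.889°.
cos h₀ = −tan(+56.4°) tan(+22.889°) = -0.6355, h₀ = 2.2594 rad.
Bracket: h₀ sin ϕ sin δ + cos ϕ cos δ sin h₀ = 2.2594×0.83292×0.38895 + 0.55339×0.92126×0.77214 = 0.731965 + 0.393649 = 1.125614.
Inverse-square distance factor (a/d)² = 0.9640² = 0.929296.
Q̄ = (S_0/π) × 0.929296 × [bracket] = (1361/π) × 0.929296 × 1.125614 = 453.2 W/m².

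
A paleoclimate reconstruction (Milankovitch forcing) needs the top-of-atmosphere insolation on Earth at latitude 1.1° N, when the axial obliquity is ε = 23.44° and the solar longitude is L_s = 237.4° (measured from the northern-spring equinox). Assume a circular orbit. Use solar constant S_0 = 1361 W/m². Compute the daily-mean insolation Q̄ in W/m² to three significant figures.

Q̄ ≈ 404 W/m²

Solar declination: sin δ = sin ε · sin L_s = sin 23.44° × sin 237.4° = -0.33512, so δ = -19.580°.
cos h₀ = −tan(+1.1°) tan(-19.580°) = 0.0068, h₀ = 1.5640 rad.
Bracket: h₀ sin ϕ sin δ + cos ϕ cos δ sin h₀ = 1.5640×0.01920×-0.33512 + 0.99982×0.94218×0.99998 = -0.010063 + 0.941992 = 0.931929.
Q̄ = (S_0/π) × [bracket] = (1361/π) × 0.931929 = 403.7 W/m².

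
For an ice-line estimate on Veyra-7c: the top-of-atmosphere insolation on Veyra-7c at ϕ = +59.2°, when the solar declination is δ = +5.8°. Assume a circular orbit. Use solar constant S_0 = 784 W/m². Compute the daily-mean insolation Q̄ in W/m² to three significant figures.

cos h₀ = −tan(+59.2°) tan(+5.800°) = -0.1704, h₀ = 1.7420 rad.
Bracket: h₀ sin ϕ sin δ + cos ϕ cos δ sin h₀ = 1.7420×0.85896×0.10106 + 0.51204×0.99488×0.98538 = 0.151217 + 0.501971 = 0.653188.
Q̄ = (S_0/π) × [bracket] = (784/π) × 0.653188 = 163.0 W/m².

Q̄ ≈ 163 W/m²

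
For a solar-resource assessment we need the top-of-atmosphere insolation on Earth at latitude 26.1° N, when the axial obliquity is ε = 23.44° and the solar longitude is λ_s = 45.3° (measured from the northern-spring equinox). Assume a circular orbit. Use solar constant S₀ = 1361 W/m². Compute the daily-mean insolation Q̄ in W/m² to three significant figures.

Q̄ ≈ 462 W/m²

Solar declination: sin δ = sin ε · sin λ_s = sin 23.44° × sin 45.3° = 0.28275, so δ = +16.424°.
cos H₀ = −tan(+26.1°) tan(+16.424°) = -0.1444, H₀ = 1.7157 rad.
Bracket: H₀ sin φ sin δ + cos φ cos δ sin H₀ = 1.7157×0.43994×0.28275 + 0.89803×0.95919×0.98952 = 0.213421 + 0.852354 = 1.065775.
Q̄ = (S₀/π) × [bracket] = (1361/π) × 1.065775 = 461.7 W/m².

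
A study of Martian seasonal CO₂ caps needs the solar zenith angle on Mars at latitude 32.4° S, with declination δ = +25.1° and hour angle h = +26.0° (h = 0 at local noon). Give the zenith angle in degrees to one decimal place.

θ_z = 62.6°

cos θ_z = sin φ sin δ + cos φ cos δ cos h = -0.227297 + 0.687215 = 0.459918.
θ_z = arccos(0.459918) = 62.6°.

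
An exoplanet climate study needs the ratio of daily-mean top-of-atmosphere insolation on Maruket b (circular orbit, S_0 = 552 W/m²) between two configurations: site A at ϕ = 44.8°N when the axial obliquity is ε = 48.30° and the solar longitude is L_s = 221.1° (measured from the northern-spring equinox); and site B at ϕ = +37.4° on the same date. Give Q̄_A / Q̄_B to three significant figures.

Q̄_A / Q̄_B ≈ 0.604

— Configuration A (ϕ=+44.8°):
Solar declination: sin δ = sin ε · sin L_s = sin 48.30° × sin 221.1° = -0.49082, so δ = -29.395°.
cos h₀ = −tan(+44.8°) tan(-29.395°) = 0.5594, h₀ = 0.9771 rad.
Bracket: h₀ sin ϕ sin δ + cos ϕ cos δ sin h₀ = 0.9771×0.70463×-0.49082 + 0.70957×0.87126×0.82888 = -0.337927 + 0.512430 = 0.174503.
Q̄ = (S_0/π) × [bracket] = (552/π) × 0.174503 = 30.661 W/m².
— Configuration B (ϕ=+37.4°):
cos h₀ = −tan(+37.4°) tan(-29.395°) = 0.4307, h₀ = 1.1255 rad.
Bracket: h₀ sin ϕ sin δ + cos ϕ cos δ sin h₀ = 1.1255×0.60738×-0.49082 + 0.79441×0.87126×0.90249 = -0.335528 + 0.624647 = 0.289119.
Q̄ = (S_0/π) × [bracket] = (552/π) × 0.289119 = 50.800 W/m².
Ratio Q̄_A / Q̄_B = 30.661 / 50.800 = 0.6036.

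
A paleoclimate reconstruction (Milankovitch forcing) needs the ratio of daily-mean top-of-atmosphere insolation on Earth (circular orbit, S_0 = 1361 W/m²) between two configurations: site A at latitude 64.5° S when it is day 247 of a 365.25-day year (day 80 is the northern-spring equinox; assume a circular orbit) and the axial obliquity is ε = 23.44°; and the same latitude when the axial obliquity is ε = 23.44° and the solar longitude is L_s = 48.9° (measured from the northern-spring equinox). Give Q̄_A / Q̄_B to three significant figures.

Q̄_A / Q̄_B ≈ 3.68

— Configuration A (ϕ=-64.5°):
Solar longitude: L_s = 360° × (247 − 80)/365.25 = 164.600°.
sin δ = sin 23.44° × sin 164.600° = 0.10564, so δ = +6.064°.
cos h₀ = −tan(-64.5°) tan(+6.064°) = 0.2227, h₀ = 1.3462 rad.
Bracket: h₀ sin ϕ sin δ + cos ϕ cos δ sin h₀ = 1.3462×-0.90259×0.10564 + 0.43051×0.99440×0.97488 = -0.128360 + 0.417345 = 0.288985.
Q̄ = (S_0/π) × [bracket] = (1361/π) × 0.288985 = 125.19 W/m².
— Configuration B (ϕ=-64.5°):
Solar declination: sin δ = sin ε · sin L_s = sin 23.44° × sin 48.9° = 0.29976, so δ = +17.443°.
cos h₀ = −tan(-64.5°) tan(+17.443°) = 0.6588, h₀ = 0.8516 rad.
Bracket: h₀ sin ϕ sin δ + cos ϕ cos δ sin h₀ = 0.8516×-0.90259×0.29976 + 0.43051×0.95402×0.75236 = -0.230409 + 0.309006 = 0.078597.
Q̄ = (S_0/π) × [bracket] = (1361/π) × 0.078597 = 34.050 W/m².
Ratio Q̄_A / Q̄_B = 125.19 / 34.050 = 3.677.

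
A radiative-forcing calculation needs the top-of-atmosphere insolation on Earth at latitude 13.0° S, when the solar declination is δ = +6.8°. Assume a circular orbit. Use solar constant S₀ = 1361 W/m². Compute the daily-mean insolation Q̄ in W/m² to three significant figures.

Q̄ ≈ 401 W/m²

cos H₀ = −tan(-13.0°) tan(+6.800°) = 0.0275, H₀ = 1.5433 rad.
Bracket: H₀ sin φ sin δ + cos φ cos δ sin H₀ = 1.5433×-0.22495×0.11840 + 0.97437×0.99297×0.99962 = -0.041104 + 0.967153 = 0.926049.
Q̄ = (S₀/π) × [bracket] = (1361/π) × 0.926049 = 401.2 W/m².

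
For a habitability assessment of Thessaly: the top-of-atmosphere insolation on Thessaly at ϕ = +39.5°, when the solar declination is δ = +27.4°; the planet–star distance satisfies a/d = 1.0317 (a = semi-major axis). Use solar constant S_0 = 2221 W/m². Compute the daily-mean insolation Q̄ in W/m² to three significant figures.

cos h₀ = −tan(+39.5°) tan(+27.400°) = -0.4273, h₀ = 2.0123 rad.
Bracket: h₀ sin ϕ sin δ + cos ϕ cos δ sin h₀ = 2.0123×0.63608×0.46020 + 0.77162×0.88782×0.90411 = 0.589049 + 0.619369 = 1.208418.
Inverse-square distance factor (a/d)² = 1.0317² = 1.064405.
Q̄ = (S_0/π) × 1.064405 × [bracket] = (2221/π) × 1.064405 × 1.208418 = 909.3 W/m².

Q̄ ≈ 909 W/m²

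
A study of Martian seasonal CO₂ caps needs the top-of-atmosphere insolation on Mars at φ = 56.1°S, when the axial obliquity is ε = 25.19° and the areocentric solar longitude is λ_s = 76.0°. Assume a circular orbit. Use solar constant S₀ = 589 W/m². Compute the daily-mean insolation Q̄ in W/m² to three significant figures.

Q̄ ≈ 16.9 W/m²

sin δ = sin 25.19° × sin 76.0° = 0.41298, so δ = +24.392°.
cos H₀ = −tan(-56.1°) tan(+24.392°) = 0.6748, H₀ = 0.8301 rad.
Bracket: H₀ sin φ sin δ + cos φ cos δ sin H₀ = 0.8301×-0.83001×0.41298 + 0.55775×0.91074×0.73799 = -0.284540 + 0.374873 = 0.090333.
Q̄ = (S₀/π) × [bracket] = (589/π) × 0.090333 = 16.94 W/m².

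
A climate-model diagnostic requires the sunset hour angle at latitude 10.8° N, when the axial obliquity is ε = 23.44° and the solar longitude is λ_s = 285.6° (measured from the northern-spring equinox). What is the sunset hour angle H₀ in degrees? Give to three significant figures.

Solar declination: sin δ = sin ε · sin λ_s = sin 23.44° × sin 285.6° = -0.38313, so δ = -22.528°.
cos H₀ = −tan φ · tan δ = −tan(+10.8°) × tan(-22.528°) = 0.0791, so H₀ = 1.4916 rad = 85.46°.

H₀ = 85.5°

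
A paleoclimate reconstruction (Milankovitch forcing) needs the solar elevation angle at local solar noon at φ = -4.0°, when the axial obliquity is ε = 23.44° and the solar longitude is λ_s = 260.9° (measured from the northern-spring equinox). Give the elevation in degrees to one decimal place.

70.9°

Solar declination: sin δ = sin ε · sin λ_s = sin 23.44° × sin 260.9° = -0.39278, so δ = -23.128°.
At local noon the hour angle is zero, so the zenith angle equals |φ − δ| = |-4.0° − (-23.128°)| = 19.128°.
Elevation = 90° − 19.128° = 70.9°.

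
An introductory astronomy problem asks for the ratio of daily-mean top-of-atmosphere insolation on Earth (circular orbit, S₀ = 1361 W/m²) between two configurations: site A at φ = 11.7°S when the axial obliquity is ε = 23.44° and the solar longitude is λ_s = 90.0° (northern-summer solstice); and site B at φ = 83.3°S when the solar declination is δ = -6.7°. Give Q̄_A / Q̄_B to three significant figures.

Q̄_A / Q̄_B ≈ 2.13

— Configuration A (φ=-11.7°):
Solar declination: sin δ = sin ε · sin λ_s = sin 23.44° × sin 90.0° = 0.39779, so δ = +23.440°.
cos H₀ = −tan(-11.7°) tan(+23.440°) = 0.0898, H₀ = 1.4809 rad.
Bracket: H₀ sin φ sin δ + cos φ cos δ sin H₀ = 1.4809×-0.20279×0.39779 + 0.97922×0.91748×0.99596 = -0.119461 + 0.894785 = 0.775324.
Q̄ = (S₀/π) × [bracket] = (1361/π) × 0.775324 = 335.89 W/m².
— Configuration B (φ=-83.3°):
cos H₀ = −tan(-83.3°) tan(-6.700°) = -1.0000, H₀ = 3.1416 rad.
Bracket: H₀ sin φ sin δ + cos φ cos δ sin H₀ = 3.1416×-0.99317×-0.11667 + 0.11667×0.99317×0.00000 = 0.364027 + 0.000000 = 0.364027.
Q̄ = (S₀/π) × [bracket] = (1361/π) × 0.364027 = 157.70 W/m².
Ratio Q̄_A / Q̄_B = 335.89 / 157.70 = 2.130.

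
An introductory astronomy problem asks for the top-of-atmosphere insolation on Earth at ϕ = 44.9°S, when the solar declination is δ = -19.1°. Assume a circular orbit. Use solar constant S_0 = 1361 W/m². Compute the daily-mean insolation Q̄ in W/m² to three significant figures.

Q̄ ≈ 465 W/m²

cos h₀ = −tan(-44.9°) tan(-19.100°) = -0.3451, h₀ = 1.9231 rad.
Bracket: h₀ sin ϕ sin δ + cos ϕ cos δ sin h₀ = 1.9231×-0.70587×-0.32722 + 0.70834×0.94495×0.93858 = 0.444188 + 0.628235 = 1.072423.
Q̄ = (S_0/π) × [bracket] = (1361/π) × 1.072423 = 464.6 W/m².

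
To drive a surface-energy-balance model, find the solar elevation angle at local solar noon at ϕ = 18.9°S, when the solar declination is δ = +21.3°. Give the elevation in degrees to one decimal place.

49.8°

At local noon the hour angle is zero, so the zenith angle equals |ϕ − δ| = |-18.9° − (+21.300°)| = 40.200°.
Elevation = 90° − 40.200° = 49.8°.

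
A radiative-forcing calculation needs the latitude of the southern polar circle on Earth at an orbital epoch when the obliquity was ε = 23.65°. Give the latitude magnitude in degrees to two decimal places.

66.35°

The polar circle is the lowest latitude that experiences at least one full rotation of continuous darkness at the northern-summer solstice; it lies at |ϕ| = 90° − ε = 90° − 23.65° = 66.35°.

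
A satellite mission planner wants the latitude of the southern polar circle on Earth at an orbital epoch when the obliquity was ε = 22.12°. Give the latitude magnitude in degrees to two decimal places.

67.88°

The polar circle is the lowest latitude that experiences at least one full rotation of continuous darkness at the northern-summer solstice; it lies at |φ| = 90° − ε = 90° − 22.12° = 67.88°.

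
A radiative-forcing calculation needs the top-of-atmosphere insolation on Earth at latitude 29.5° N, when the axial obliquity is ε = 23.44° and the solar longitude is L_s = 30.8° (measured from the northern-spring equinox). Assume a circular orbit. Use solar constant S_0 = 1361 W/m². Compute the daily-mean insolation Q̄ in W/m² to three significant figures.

Solar declination: sin δ = sin ε · sin L_s = sin 23.44° × sin 30.8° = 0.20368, so δ = +11.753°.
cos h₀ = −tan(+29.5°) tan(+11.753°) = -0.1177, h₀ = 1.6888 rad.
Bracket: h₀ sin ϕ sin δ + cos ϕ cos δ sin h₀ = 1.6888×0.49242×0.20368 + 0.87036×0.97904×0.99305 = 0.169380 + 0.846195 = 1.015575.
Q̄ = (S_0/π) × [bracket] = (1361/π) × 1.015575 = 440.0 W/m².

Q̄ ≈ 440 W/m²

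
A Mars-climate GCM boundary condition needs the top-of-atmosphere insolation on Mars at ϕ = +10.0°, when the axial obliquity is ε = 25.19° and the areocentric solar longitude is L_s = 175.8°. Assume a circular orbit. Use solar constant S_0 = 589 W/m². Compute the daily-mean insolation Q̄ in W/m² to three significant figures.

Q̄ ≈ 186 W/m²

sin δ = sin 25.19° × sin 175.8° = 0.03117, so δ = +1.786°.
cos h₀ = −tan(+10.0°) tan(+1.786°) = -0.0055, h₀ = 1.5763 rad.
Bracket: h₀ sin ϕ sin δ + cos ϕ cos δ sin h₀ = 1.5763×0.17365×0.03117 + 0.98481×0.99951×0.99998 = 0.008532 + 0.984308 = 0.992840.
Q̄ = (S_0/π) × [bracket] = (589/π) × 0.992840 = 186.1 W/m².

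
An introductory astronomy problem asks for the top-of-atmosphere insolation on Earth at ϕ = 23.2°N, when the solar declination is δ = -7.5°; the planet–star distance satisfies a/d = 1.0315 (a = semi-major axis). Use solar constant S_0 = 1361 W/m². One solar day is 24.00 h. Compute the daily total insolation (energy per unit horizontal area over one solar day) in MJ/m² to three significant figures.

cos h₀ = −tan(+23.2°) tan(-7.500°) = 0.0564, h₀ = 1.5143 rad.
Bracket: h₀ sin ϕ sin δ + cos ϕ cos δ sin h₀ = 1.5143×0.39394×-0.13053 + 0.91914×0.99144×0.99841 = -0.077867 + 0.909823 = 0.831956.
Inverse-square distance factor (a/d)² = 1.0315² = 1.063992.
Q̄ = (S_0/π) × 1.063992 × [bracket] = (1361/π) × 1.063992 × 0.831956 = 383.48 W/m².
Daily total = Q̄ × 24.00 h × 3600 s/h = 383.48 × 24.00 × 3600 / 10⁶ = 33.13 MJ/m².

33.1 MJ/m²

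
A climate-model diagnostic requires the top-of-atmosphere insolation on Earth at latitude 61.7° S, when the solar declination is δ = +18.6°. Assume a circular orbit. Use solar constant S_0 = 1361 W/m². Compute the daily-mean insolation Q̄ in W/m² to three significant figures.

Q̄ ≈ 43.0 W/m²

cos h₀ = −tan(-61.7°) tan(+18.600°) = 0.6250, h₀ = 0.8956 rad.
Bracket: h₀ sin ϕ sin δ + cos ϕ cos δ sin h₀ = 0.8956×-0.88048×0.31896 + 0.47409×0.94777×0.78061 = -0.251518 + 0.350750 = 0.099232.
Q̄ = (S_0/π) × [bracket] = (1361/π) × 0.099232 = 42.99 W/m².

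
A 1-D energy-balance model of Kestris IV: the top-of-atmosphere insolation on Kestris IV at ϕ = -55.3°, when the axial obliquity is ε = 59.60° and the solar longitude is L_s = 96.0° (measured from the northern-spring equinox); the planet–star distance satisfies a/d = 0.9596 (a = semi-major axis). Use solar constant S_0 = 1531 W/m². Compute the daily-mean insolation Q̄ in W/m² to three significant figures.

Q̄ ≈ 0.00 W/m²

Solar declination: sin δ = sin ε · sin L_s = sin 59.60° × sin 96.0° = 0.85779, so δ = +59.069°.
cos h₀ = −tan(-55.3°) tan(+59.069°) = 2.4101 ≥ 1 ⇒ polar night, h₀ = 0 and Q̄ = 0.
Inverse-square distance factor (a/d)² = 0.9596² = 0.920832.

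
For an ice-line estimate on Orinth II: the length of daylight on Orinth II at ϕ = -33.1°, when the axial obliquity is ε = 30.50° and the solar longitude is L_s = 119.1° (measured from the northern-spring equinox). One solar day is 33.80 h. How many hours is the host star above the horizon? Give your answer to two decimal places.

Solar declination: sin δ = sin ε · sin L_s = sin 30.50° × sin 119.1° = 0.44347, so δ = +26.326°.
cos h₀ = −tan ϕ · tan δ = −tan(-33.1°) × tan(+26.326°) = 0.3225, so h₀ = 1.2424 rad = 71.18°.
Daylight = 2h₀/(2π) × 33.80 h = (1.2424/π) × 33.80 = 13.37 h.

13.37 h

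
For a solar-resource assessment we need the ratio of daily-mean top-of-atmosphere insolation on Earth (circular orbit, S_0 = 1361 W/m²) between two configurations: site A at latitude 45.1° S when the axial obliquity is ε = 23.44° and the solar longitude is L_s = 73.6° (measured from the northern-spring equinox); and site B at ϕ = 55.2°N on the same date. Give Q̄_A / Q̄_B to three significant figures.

— Configuration A (ϕ=-45.1°):
Solar declination: sin δ = sin ε · sin L_s = sin 23.44° × sin 73.6° = 0.38160, so δ = +22.433°.
cos h₀ = −tan(-45.1°) tan(+22.433°) = 0.4143, h₀ = 1.1436 rad.
Bracket: h₀ sin ϕ sin δ + cos ϕ cos δ sin h₀ = 1.1436×-0.70834×0.38160 + 0.70587×0.92433×0.91015 = -0.309118 + 0.593834 = 0.284716.
Q̄ = (S_0/π) × [bracket] = (1361/π) × 0.284716 = 123.34 W/m².
— Configuration B (ϕ=+55.2°):
cos h₀ = −tan(+55.2°) tan(+22.433°) = -0.5940, h₀ = 2.2068 rad.
Bracket: h₀ sin ϕ sin δ + cos ϕ cos δ sin h₀ = 2.2068×0.82115×0.38160 + 0.57071×0.92433×0.80446 = 0.691503 + 0.424372 = 1.115875.
Q̄ = (S_0/π) × [bracket] = (1361/π) × 1.115875 = 483.42 W/m².
Ratio Q̄_A / Q̄_B = 123.34 / 483.42 = 0.2551.

Q̄_A / Q̄_B ≈ 0.255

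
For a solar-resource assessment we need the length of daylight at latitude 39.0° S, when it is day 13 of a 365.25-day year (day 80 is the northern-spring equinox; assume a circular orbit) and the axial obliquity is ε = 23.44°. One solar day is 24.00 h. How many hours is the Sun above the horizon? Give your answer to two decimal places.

14.46 h

Solar longitude: L_s = 360° × (13 − 80)/365.25 = -66.037°, i.e. -66.037° + 360° = 293.963°.
sin δ = sin 23.44° × sin 293.963° = -0.36350, so δ = -21.315°.
cos h₀ = −tan ϕ · tan δ = −tan(-39.0°) × tan(-21.315°) = -0.3160, so h₀ = 1.8923 rad = 108.42°.
Daylight = 2h₀/(2π) × 24.00 h = (1.8923/π) × 24.00 = 14.46 h.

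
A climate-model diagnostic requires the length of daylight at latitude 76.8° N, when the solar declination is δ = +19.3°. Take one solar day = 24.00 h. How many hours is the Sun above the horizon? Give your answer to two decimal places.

24.00 h

Sunrise equation: cos h₀ = −tan ϕ · tan δ = -1.4931 ≤ −1, so the Sun never sets (polar day) and h₀ = π.
Daylight = 2h₀/(2π) × 24.00 h = (3.1416/π) × 24.00 = 24.00 h.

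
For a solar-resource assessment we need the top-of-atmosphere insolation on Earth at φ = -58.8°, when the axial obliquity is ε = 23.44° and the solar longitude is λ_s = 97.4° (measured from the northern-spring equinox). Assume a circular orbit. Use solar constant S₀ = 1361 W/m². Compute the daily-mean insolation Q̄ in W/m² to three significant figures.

Q̄ ≈ 31.0 W/m²

Solar declination: sin δ = sin ε · sin λ_s = sin 23.44° × sin 97.4° = 0.39448, so δ = +23.233°.
cos H₀ = −tan(-58.8°) tan(+23.233°) = 0.7088, H₀ = 0.7829 rad.
Bracket: H₀ sin φ sin δ + cos φ cos δ sin H₀ = 0.7829×-0.85536×0.39448 + 0.51803×0.91891×0.70537 = -0.264168 + 0.335772 = 0.071604.
Q̄ = (S₀/π) × [bracket] = (1361/π) × 0.071604 = 31.02 W/m².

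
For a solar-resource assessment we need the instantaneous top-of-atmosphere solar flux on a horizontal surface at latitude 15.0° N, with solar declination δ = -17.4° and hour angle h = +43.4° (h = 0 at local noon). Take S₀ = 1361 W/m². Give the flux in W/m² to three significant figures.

cos θ_z = sin φ sin δ + cos φ cos δ cos h = -0.077397 + 0.669702 = 0.592305.
Flux = S₀ · cos θ_z = 1361 × 0.592305 = 806.1 W/m².

806 W/m²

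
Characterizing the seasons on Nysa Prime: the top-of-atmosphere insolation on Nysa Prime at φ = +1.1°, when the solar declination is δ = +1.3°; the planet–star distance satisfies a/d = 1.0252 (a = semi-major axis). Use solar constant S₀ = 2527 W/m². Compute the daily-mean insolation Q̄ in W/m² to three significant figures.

cos H₀ = −tan(+1.1°) tan(+1.300°) = -0.0004, H₀ = 1.5712 rad.
Bracket: H₀ sin φ sin δ + cos φ cos δ sin H₀ = 1.5712×0.01920×0.02269 + 0.99982×0.99974×1.00000 = 0.000684 + 0.999560 = 1.000244.
Inverse-square distance factor (a/d)² = 1.0252² = 1.051035.
Q̄ = (S₀/π) × 1.051035 × [bracket] = (2527/π) × 1.051035 × 1.000244 = 845.6 W/m².

Q̄ ≈ 846 W/m²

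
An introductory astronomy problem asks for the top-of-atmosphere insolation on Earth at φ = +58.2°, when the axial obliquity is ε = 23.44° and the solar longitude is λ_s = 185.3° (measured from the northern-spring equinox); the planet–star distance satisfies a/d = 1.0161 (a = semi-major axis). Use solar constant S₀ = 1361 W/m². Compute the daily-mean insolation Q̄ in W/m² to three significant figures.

Q̄ ≈ 214 W/m²

Solar declination: sin δ = sin ε · sin λ_s = sin 23.44° × sin 185.3° = -0.03674, so δ = -2.106°.
cos H₀ = −tan(+58.2°) tan(-2.106°) = 0.0593, H₀ = 1.5115 rad.
Bracket: H₀ sin φ sin δ + cos φ cos δ sin H₀ = 1.5115×0.84989×-0.03674 + 0.52696×0.99932×0.99824 = -0.047197 + 0.525675 = 0.478478.
Inverse-square distance factor (a/d)² = 1.0161² = 1.032459.
Q̄ = (S₀/π) × 1.032459 × [bracket] = (1361/π) × 1.032459 × 0.478478 = 214.0 W/m².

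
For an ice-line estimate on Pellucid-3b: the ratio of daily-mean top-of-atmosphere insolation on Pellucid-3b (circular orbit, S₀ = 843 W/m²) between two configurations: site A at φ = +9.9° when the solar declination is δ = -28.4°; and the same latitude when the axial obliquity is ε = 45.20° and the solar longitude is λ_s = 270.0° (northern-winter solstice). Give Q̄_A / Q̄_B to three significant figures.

Q̄_A / Q̄_B ≈ 1.45

— Configuration A (φ=+9.9°):
cos H₀ = −tan(+9.9°) tan(-28.400°) = 0.0944, H₀ = 1.4763 rad.
Bracket: H₀ sin φ sin δ + cos φ cos δ sin H₀ = 1.4763×0.17193×-0.47562 + 0.98511×0.87965×0.99554 = -0.120722 + 0.862687 = 0.741965.
Q̄ = (S₀/π) × [bracket] = (843/π) × 0.741965 = 199.10 W/m².
— Configuration B (φ=+9.9°):
Solar declination: sin δ = sin ε · sin λ_s = sin 45.20° × sin 270.0° = -0.70957, so δ = -45.200°.
cos H₀ = −tan(+9.9°) tan(-45.200°) = 0.1758, H₀ = 1.3941 rad.
Bracket: H₀ sin φ sin δ + cos φ cos δ sin H₀ = 1.3941×0.17193×-0.70957 + 0.98511×0.70463×0.98443 = -0.170075 + 0.683330 = 0.513255.
Q̄ = (S₀/π) × [bracket] = (843/π) × 0.513255 = 137.72 W/m².
Ratio Q̄_A / Q̄_B = 199.10 / 137.72 = 1.446.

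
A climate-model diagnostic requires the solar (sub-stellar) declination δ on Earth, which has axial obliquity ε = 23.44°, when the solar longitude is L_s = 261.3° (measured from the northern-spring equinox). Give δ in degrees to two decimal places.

δ = -23.15°

sin δ = sin ε · sin L_s = sin 23.44° × sin 261.3° = -0.393212.
δ = arcsin(-0.393212) = -23.15°.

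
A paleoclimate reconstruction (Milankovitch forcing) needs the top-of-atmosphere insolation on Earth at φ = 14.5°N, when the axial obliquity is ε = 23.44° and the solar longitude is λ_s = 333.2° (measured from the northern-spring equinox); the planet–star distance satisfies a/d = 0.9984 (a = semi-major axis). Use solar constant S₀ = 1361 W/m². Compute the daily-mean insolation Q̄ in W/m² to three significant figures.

Q̄ ≈ 381 W/m²

Solar declination: sin δ = sin ε · sin λ_s = sin 23.44° × sin 333.2° = -0.17935, so δ = -10.332°.
cos H₀ = −tan(+14.5°) tan(-10.332°) = 0.0471, H₀ = 1.5236 rad.
Bracket: H₀ sin φ sin δ + cos φ cos δ sin H₀ = 1.5236×0.25038×-0.17935 + 0.96815×0.98378×0.99889 = -0.068418 + 0.951389 = 0.882971.
Inverse-square distance factor (a/d)² = 0.9984² = 0.996803.
Q̄ = (S₀/π) × 0.996803 × [bracket] = (1361/π) × 0.996803 × 0.882971 = 381.3 W/m².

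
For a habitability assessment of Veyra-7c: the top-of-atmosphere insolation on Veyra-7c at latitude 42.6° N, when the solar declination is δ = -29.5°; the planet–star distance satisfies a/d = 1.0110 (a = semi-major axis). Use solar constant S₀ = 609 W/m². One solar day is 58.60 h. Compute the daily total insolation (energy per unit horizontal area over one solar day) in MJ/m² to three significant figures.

8.61 MJ/m²

cos H₀ = −tan(+42.6°) tan(-29.500°) = 0.5203, H₀ = 1.0236 rad.
Bracket: H₀ sin φ sin δ + cos φ cos δ sin H₀ = 1.0236×0.67688×-0.49242 + 0.73610×0.87036×0.85401 = -0.341175 + 0.547140 = 0.205965.
Inverse-square distance factor (a/d)² = 1.0110² = 1.022121.
Q̄ = (S₀/π) × 1.022121 × [bracket] = (609/π) × 1.022121 × 0.205965 = 40.810 W/m².
Daily total = Q̄ × 58.60 h × 3600 s/h = 40.810 × 58.60 × 3600 / 10⁶ = 8.609 MJ/m².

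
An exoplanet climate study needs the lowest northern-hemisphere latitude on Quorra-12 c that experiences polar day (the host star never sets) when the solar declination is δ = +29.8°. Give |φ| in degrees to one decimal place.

|φ| = 60.2°

Polar day requires cos H₀ = −tan φ tan δ ≤ −1, i.e. tan φ tan δ ≥ 1.
The boundary is |tan φ| · |tan δ| = 1, so |φ| = 90° − |δ| = 90° − 29.8° = 60.2° in the northern hemisphere.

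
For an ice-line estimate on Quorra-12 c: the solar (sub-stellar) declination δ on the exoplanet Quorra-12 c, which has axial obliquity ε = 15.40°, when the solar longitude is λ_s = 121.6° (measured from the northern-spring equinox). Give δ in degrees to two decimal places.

δ = +13.07°

sin δ = sin ε · sin λ_s = sin 15.40° × sin 121.6° = 0.226181.
δ = arcsin(0.226181) = +13.07°.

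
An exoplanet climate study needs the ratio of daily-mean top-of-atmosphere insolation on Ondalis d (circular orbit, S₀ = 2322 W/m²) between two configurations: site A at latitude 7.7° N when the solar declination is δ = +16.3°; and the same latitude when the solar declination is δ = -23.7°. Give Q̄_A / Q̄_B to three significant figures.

Q̄_A / Q̄_B ≈ 1.23

— Configuration A (φ=+7.7°):
cos H₀ = −tan(+7.7°) tan(+16.300°) = -0.0395, H₀ = 1.6103 rad.
Bracket: H₀ sin φ sin δ + cos φ cos δ sin H₀ = 1.6103×0.13399×0.28067 + 0.99098×0.95981×0.99922 = 0.060559 + 0.950411 = 1.010970.
Q̄ = (S₀/π) × [bracket] = (2322/π) × 1.010970 = 747.22 W/m².
— Configuration B (φ=+7.7°):
cos H₀ = −tan(+7.7°) tan(-23.700°) = 0.0594, H₀ = 1.5114 rad.
Bracket: H₀ sin φ sin δ + cos φ cos δ sin H₀ = 1.5114×0.13399×-0.40195 + 0.99098×0.91566×0.99824 = -0.081400 + 0.905804 = 0.824404.
Q̄ = (S₀/π) × [bracket] = (2322/π) × 0.824404 = 609.33 W/m².
Ratio Q̄_A / Q̄_B = 747.22 / 609.33 = 1.226.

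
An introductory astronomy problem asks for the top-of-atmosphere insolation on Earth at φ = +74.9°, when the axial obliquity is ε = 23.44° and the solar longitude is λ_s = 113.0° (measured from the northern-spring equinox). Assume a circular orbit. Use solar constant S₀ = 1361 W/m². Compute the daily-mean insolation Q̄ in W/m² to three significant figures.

Q̄ ≈ 481 W/m²

Solar declination: sin δ = sin ε · sin λ_s = sin 23.44° × sin 113.0° = 0.36617, so δ = +21.479°.
cos H₀ = −tan(+74.9°) tan(+21.479°) = -1.4584 ≤ −1 ⇒ polar day, H₀ = π.
Bracket: H₀ sin φ sin δ + cos φ cos δ sin H₀ = 3.1416×0.96547×0.36617 + 0.26050×0.93055×0.00000 = 1.110638 + 0.000000 = 1.110638.
Q̄ = (S₀/π) × [bracket] = (1361/π) × 1.110638 = 481.2 W/m².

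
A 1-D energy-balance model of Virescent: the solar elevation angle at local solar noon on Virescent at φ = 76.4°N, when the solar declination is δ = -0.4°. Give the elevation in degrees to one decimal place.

At local noon the hour angle is zero, so the zenith angle equals |φ − δ| = |+76.4° − (-0.400°)| = 76.800°.
Elevation = 90° − 76.800° = 13.2°.

13.2°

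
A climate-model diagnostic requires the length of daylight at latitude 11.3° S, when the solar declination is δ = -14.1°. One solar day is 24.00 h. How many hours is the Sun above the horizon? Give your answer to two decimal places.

12.38 h

cos h₀ = −tan ϕ · tan δ = −tan(-11.3°) × tan(-14.100°) = -0.0502, so h₀ = 1.6210 rad = 92.88°.
Daylight = 2h₀/(2π) × 24.00 h = (1.6210/π) × 24.00 = 12.38 h.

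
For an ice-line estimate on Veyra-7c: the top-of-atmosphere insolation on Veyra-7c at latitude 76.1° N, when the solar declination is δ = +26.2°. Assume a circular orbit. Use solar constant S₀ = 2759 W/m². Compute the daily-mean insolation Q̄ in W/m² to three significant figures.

cos H₀ = −tan(+76.1°) tan(+26.200°) = -1.9883 ≤ −1 ⇒ polar day, H₀ = π.
Bracket: H₀ sin φ sin δ + cos φ cos δ sin H₀ = 3.1416×0.97072×0.44151 + 0.24023×0.89726×0.00000 = 1.346435 + 0.000000 = 1.346435.
Q̄ = (S₀/π) × [bracket] = (2759/π) × 1.346435 = 1182 W/m².

Q̄ ≈ 1.18e+03 W/m²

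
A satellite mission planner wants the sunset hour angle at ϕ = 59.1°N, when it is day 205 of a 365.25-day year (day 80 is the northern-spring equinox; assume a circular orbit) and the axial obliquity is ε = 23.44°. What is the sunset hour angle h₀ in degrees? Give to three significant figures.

h₀ = 126°

Solar longitude: L_s = 360° × (205 − 80)/365.25 = 123.203°.
sin δ = sin 23.44° × sin 123.203° = 0.33284, so δ = +19.441°.
cos h₀ = −tan ϕ · tan δ = −tan(+59.1°) × tan(+19.441°) = -0.5898, so h₀ = 2.2016 rad = 126.14°.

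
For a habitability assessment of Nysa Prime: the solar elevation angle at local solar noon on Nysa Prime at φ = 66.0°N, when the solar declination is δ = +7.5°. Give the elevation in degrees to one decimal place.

31.5°

At local noon the hour angle is zero, so the zenith angle equals |φ − δ| = |+66.0° − (+7.500°)| = 58.500°.
Elevation = 90° − 58.500° = 31.5°.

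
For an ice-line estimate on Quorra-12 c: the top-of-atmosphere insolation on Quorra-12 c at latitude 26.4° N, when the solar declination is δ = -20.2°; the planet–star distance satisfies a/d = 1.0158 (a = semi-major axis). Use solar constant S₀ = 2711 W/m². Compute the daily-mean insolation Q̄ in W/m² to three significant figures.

cos H₀ = −tan(+26.4°) tan(-20.200°) = 0.1826, H₀ = 1.3871 rad.
Bracket: H₀ sin φ sin δ + cos φ cos δ sin H₀ = 1.3871×0.44464×-0.34530 + 0.89571×0.93849×0.98318 = -0.212967 + 0.826476 = 0.613509.
Inverse-square distance factor (a/d)² = 1.0158² = 1.031850.
Q̄ = (S₀/π) × 1.031850 × [bracket] = (2711/π) × 1.031850 × 0.613509 = 546.3 W/m².

Q̄ ≈ 546 W/m²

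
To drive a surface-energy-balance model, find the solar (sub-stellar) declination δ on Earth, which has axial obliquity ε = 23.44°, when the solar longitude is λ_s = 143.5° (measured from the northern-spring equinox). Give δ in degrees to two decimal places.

δ = +13.69°

sin δ = sin ε · sin λ_s = sin 23.44° × sin 143.5° = 0.236614.
δ = arcsin(0.236614) = +13.69°.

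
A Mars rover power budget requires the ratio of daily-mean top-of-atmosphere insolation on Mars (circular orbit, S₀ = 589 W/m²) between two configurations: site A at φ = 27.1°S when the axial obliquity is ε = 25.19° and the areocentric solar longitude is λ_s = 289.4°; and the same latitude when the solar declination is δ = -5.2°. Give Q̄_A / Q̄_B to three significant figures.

— Configuration A (φ=-27.1°):
sin δ = sin 25.19° × sin 289.4° = -0.40146, so δ = -23.669°.
cos H₀ = −tan(-27.1°) tan(-23.669°) = -0.2243, H₀ = 1.7970 rad.
Bracket: H₀ sin φ sin δ + cos φ cos δ sin H₀ = 1.7970×-0.45554×-0.40146 + 0.89021×0.91588×0.97452 = 0.328637 + 0.794551 = 1.123188.
Q̄ = (S₀/π) × [bracket] = (589/π) × 1.123188 = 210.58 W/m².
— Configuration B (φ=-27.1°):
cos H₀ = −tan(-27.1°) tan(-5.200°) = -0.0466, H₀ = 1.6174 rad.
Bracket: H₀ sin φ sin δ + cos φ cos δ sin H₀ = 1.6174×-0.45554×-0.09063 + 0.89021×0.99588×0.99891 = 0.066775 + 0.885576 = 0.952351.
Q̄ = (S₀/π) × [bracket] = (589/π) × 0.952351 = 178.55 W/m².
Ratio Q̄_A / Q̄_B = 210.58 / 178.55 = 1.179.

Q̄_A / Q̄_B ≈ 1.18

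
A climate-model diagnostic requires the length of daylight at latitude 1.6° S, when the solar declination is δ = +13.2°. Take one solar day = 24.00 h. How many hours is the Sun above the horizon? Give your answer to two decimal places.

11.95 h

cos H₀ = −tan φ · tan δ = −tan(-1.6°) × tan(+13.200°) = 0.0066, so H₀ = 1.5642 rad = 89.62°.
Daylight = 2H₀/(2π) × 24.00 h = (1.5642/π) × 24.00 = 11.95 h.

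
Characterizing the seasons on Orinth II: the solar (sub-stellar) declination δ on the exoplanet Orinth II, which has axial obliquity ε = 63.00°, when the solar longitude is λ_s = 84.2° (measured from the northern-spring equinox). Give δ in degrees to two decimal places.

δ = +62.43°

sin δ = sin ε · sin λ_s = sin 63.00° × sin 84.2° = 0.886445.
δ = arcsin(0.886445) = +62.43°.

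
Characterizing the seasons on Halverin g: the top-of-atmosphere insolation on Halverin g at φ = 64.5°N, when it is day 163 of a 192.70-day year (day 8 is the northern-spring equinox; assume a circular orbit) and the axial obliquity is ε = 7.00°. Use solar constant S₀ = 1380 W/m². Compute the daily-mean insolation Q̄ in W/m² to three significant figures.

Solar longitude: λ_s = 360° × (163 − 8)/192.70 = 289.569°.
sin δ = sin 7.00° × sin 289.569° = -0.11483, so δ = -6.594°.
cos H₀ = −tan(+64.5°) tan(-6.594°) = 0.2423, H₀ = 1.3260 rad.
Bracket: H₀ sin φ sin δ + cos φ cos δ sin H₀ = 1.3260×0.90259×-0.11483 + 0.43051×0.99339×0.97019 = -0.137432 + 0.414916 = 0.277484.
Q̄ = (S₀/π) × [bracket] = (1380/π) × 0.277484 = 121.9 W/m².

Q̄ ≈ 122 W/m²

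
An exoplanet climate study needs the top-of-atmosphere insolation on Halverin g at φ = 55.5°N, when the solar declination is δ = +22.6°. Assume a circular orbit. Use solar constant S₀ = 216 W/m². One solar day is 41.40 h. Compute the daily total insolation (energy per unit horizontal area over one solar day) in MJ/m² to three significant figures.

cos H₀ = −tan(+55.5°) tan(+22.600°) = -0.6057, H₀ = 2.2214 rad.
Bracket: H₀ sin φ sin δ + cos φ cos δ sin H₀ = 2.2214×0.82413×0.38430 + 0.56641×0.92321×0.79572 = 0.703547 + 0.416094 = 1.119641.
Q̄ = (S₀/π) × [bracket] = (216/π) × 1.119641 = 76.981 W/m².
Daily total = Q̄ × 41.40 h × 3600 s/h = 76.981 × 41.40 × 3600 / 10⁶ = 11.47 MJ/m².

11.5 MJ/m²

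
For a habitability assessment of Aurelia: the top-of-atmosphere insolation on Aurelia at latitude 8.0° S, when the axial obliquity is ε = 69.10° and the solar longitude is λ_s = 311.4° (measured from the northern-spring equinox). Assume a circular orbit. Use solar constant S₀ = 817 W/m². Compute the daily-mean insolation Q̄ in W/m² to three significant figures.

Q̄ ≈ 225 W/m²

Solar declination: sin δ = sin ε · sin λ_s = sin 69.10° × sin 311.4° = -0.70076, so δ = -44.488°.
cos H₀ = −tan(-8.0°) tan(-44.488°) = -0.1381, H₀ = 1.7093 rad.
Bracket: H₀ sin φ sin δ + cos φ cos δ sin H₀ = 1.7093×-0.13917×-0.70076 + 0.99027×0.71340×0.99043 = 0.166699 + 0.699698 = 0.866397.
Q̄ = (S₀/π) × [bracket] = (817/π) × 0.866397 = 225.3 W/m².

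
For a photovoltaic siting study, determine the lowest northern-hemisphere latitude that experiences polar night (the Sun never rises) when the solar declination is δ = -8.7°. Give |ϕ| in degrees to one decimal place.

|ϕ| = 81.3°

Polar night requires cos h₀ = −tan ϕ tan δ ≥ 1, i.e. tan ϕ tan δ ≤ −1.
The boundary is |tan ϕ| · |tan δ| = 1, so |ϕ| = 90° − |δ| = 90° − 8.7° = 81.3° in the northern hemisphere.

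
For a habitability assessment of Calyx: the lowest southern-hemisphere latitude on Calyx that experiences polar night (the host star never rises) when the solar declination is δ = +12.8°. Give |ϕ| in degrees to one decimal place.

Polar night requires cos h₀ = −tan ϕ tan δ ≥ 1, i.e. tan ϕ tan δ ≤ −1.
The boundary is |tan ϕ| · |tan δ| = 1, so |ϕ| = 90° − |δ| = 90° − 12.8° = 77.2° in the southern hemisphere.

|ϕ| = 77.2°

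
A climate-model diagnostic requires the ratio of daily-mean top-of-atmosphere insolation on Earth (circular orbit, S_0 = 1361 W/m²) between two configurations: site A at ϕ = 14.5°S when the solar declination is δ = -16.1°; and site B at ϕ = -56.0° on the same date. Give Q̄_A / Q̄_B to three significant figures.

Q̄_A / Q̄_B ≈ 1.10

— Configuration A (ϕ=-14.5°):
cos h₀ = −tan(-14.5°) tan(-16.100°) = -0.0746, h₀ = 1.6455 rad.
Bracket: h₀ sin ϕ sin δ + cos ϕ cos δ sin h₀ = 1.6455×-0.25038×-0.27731 + 0.96815×0.96078×0.99721 = 0.114252 + 0.927584 = 1.041836.
Q̄ = (S_0/π) × [bracket] = (1361/π) × 1.041836 = 451.34 W/m².
— Configuration B (ϕ=-56.0°):
cos h₀ = −tan(-56.0°) tan(-16.100°) = -0.4279, h₀ = 2.0130 rad.
Bracket: h₀ sin ϕ sin δ + cos ϕ cos δ sin h₀ = 2.0130×-0.82904×-0.27731 + 0.55919×0.96078×0.90382 = 0.462791 + 0.485585 = 0.948376.
Q̄ = (S_0/π) × [bracket] = (1361/π) × 0.948376 = 410.86 W/m².
Ratio Q̄_A / Q̄_B = 451.34 / 410.86 = 1.099.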